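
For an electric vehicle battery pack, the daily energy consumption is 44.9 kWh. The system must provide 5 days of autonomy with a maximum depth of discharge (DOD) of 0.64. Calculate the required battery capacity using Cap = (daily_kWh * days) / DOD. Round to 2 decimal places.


Total energy needed = daily * days = 44.9 * 5 = 224.5 kWh
Account for depth of discharge:
  Cap = total_energy / DOD = 224.5 / 0.64
  Cap = 350.78 kWh

350.78


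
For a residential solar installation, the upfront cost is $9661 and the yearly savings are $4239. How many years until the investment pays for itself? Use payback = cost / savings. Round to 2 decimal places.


Simple payback period = initial cost / annual savings
Payback = 9661 / 4239
Payback = 2.28 years

2.28


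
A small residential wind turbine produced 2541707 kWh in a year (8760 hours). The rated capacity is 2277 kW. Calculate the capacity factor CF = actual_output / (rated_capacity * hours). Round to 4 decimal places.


Capacity factor = actual output / maximum possible output
Maximum possible = rated * hours = 2277 * 8760 = 19946520 kWh
CF = 2541707 / 19946520
CF = 0.1274

0.1274


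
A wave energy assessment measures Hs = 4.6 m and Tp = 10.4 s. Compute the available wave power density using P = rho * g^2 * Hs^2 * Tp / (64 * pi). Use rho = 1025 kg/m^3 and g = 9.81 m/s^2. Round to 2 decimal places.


Apply wave power formula:
  g^2 = 9.81^2 = 96.2361
  Hs^2 = 4.6^2 = 21.16
  Numerator = rho * g^2 * Hs^2 * Tp = 1025 * 96.2361 * 21.16 * 10.4 = 21707553.64
  Denominator = 64 * pi = 201.0619
  P = 21707553.64 / 201.0619 = 107964.51 W/m

107964.51


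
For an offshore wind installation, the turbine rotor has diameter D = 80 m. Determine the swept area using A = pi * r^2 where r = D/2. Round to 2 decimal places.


Compute the rotor radius:
  r = D / 2 = 80 / 2 = 40.0 m
Calculate swept area:
  A = pi * r^2 = pi * 40.0^2
  A = 5026.55 m^2

5026.55


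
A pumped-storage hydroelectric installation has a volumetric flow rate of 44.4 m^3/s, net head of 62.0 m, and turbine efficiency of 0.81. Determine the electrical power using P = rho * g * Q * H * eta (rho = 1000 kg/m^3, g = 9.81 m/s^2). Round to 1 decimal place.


Apply the hydropower formula P = rho * g * Q * H * eta
rho * g = 1000 * 9.81 = 9810.0
P = 9810.0 * 44.4 * 62.0 * 0.81
P = 21874024.1 W

21874024.1


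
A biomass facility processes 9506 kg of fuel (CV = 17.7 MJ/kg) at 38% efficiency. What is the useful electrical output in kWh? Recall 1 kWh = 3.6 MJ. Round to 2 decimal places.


Total energy = mass * CV = 9506 * 17.7 = 168256.2 MJ
Useful energy = total * eta = 168256.2 * 0.38 = 63937.36 MJ
Convert to kWh: 63937.36 / 3.6
Useful energy = 17760.38 kWh

17760.38


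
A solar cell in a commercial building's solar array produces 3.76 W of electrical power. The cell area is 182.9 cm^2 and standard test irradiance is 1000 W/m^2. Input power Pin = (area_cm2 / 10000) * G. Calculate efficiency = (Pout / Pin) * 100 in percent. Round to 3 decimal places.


First compute the input power:
  Pin = area_cm2 / 10000 * G = 182.9 / 10000 * 1000 = 18.29 W
Then compute efficiency:
  Efficiency = (Pout / Pin) * 100 = (3.76 / 18.29) * 100
  Efficiency = 20.558%

20.558


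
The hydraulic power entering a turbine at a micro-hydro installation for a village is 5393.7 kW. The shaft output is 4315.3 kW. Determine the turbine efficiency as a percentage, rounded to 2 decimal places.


Turbine efficiency = (output power / input power) * 100
eta = (4315.3 / 5393.7) * 100
eta = 80.01%

80.01


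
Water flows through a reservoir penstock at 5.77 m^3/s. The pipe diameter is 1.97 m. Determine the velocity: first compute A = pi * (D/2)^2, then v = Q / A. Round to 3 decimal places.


Compute pipe cross-sectional area:
  A = pi * (D/2)^2 = pi * (1.97/2)^2 = 3.0481 m^2
Calculate velocity:
  v = Q / A = 5.77 / 3.0481
  v = 1.893 m/s

1.893


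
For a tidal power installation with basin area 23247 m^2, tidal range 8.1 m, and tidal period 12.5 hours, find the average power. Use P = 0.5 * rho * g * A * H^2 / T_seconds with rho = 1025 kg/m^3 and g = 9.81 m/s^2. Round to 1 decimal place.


Convert period to seconds: T = 12.5 * 3600 = 45000.0 s
H^2 = 8.1^2 = 65.61
P = 0.5 * rho * g * A * H^2 / T
P = 0.5 * 1025 * 9.81 * 23247 * 65.61 / 45000.0
P = 170407.0 W

170407.0


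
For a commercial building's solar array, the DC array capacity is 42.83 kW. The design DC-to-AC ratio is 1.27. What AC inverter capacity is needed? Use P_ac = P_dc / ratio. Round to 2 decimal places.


The inverter AC capacity is determined by the DC/AC ratio.
Given: P_dc = 42.83 kW, DC/AC ratio = 1.27
P_ac = P_dc / ratio = 42.83 / 1.27
P_ac = 33.72 kW

33.72


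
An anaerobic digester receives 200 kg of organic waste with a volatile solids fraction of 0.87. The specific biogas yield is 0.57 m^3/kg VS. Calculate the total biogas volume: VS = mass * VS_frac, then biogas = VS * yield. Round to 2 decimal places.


Compute volatile solids:
  VS = mass * VS_fraction = 200 * 0.87 = 174.0 kg
Calculate biogas volume:
  Biogas = VS * specific_yield = 174.0 * 0.57
  Biogas = 99.18 m^3

99.18


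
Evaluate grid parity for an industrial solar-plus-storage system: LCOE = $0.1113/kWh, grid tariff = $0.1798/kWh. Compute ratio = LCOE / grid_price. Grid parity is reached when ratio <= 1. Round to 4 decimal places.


Compare LCOE to grid price:
  LCOE = $0.1113/kWh, Grid price = $0.1798/kWh
  Ratio = LCOE / grid_price = 0.1113 / 0.1798 = 0.6190
  Grid parity achieved (ratio <= 1)? yes

0.6190


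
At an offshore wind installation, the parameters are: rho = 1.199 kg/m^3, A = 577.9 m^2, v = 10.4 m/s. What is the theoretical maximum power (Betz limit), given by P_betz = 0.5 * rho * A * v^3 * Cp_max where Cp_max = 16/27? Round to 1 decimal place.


The Betz coefficient Cp_max = 16/27 = 0.5926
v^3 = 10.4^3 = 1124.864
P_betz = 0.5 * rho * A * v^3 * Cp_max
P_betz = 0.5 * 1.199 * 577.9 * 1124.864 * 0.5926
P_betz = 230939.4 W

230939.4


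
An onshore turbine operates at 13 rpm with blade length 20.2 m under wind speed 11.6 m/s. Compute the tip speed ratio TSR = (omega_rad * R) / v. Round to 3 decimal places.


Convert rotational speed to rad/s:
  omega = 13 * 2 * pi / 60 = 1.3614 rad/s
Compute tip speed:
  v_tip = omega * R = 1.3614 * 20.2 = 27.499 m/s
Tip speed ratio:
  TSR = v_tip / v_wind = 27.499 / 11.6 = 2.371

2.371


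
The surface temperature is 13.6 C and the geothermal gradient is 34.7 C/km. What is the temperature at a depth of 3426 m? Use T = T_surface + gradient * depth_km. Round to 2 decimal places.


Convert depth to km: 3426 / 1000 = 3.426 km
Temperature increase = gradient * depth_km = 34.7 * 3.426 = 118.88 C
Temperature at depth = T_surface + delta_T = 13.6 + 118.88
T = 132.48 C

132.48


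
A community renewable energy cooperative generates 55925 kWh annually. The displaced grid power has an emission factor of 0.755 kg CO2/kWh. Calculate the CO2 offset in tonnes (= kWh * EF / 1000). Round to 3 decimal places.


CO2 offset in kg = generation * emission_factor
CO2 offset = 55925 * 0.755 = 42223.38 kg
Convert to tonnes:
  CO2 offset = 42223.38 / 1000 = 42.223 tonnes

42.223


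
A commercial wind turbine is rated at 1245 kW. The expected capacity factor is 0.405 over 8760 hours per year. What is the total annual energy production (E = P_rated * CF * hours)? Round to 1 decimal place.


Annual energy = rated_kW * capacity_factor * hours_per_year
Given: P_rated = 1245 kW, CF = 0.405, hours = 8760
E = 1245 * 0.405 * 8760
E = 4417011.0 kWh

4417011.0


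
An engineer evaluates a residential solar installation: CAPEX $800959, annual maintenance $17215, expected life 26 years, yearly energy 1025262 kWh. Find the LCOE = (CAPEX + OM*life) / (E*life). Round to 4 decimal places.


Total cost = CAPEX + OM * lifetime = 800959 + 17215 * 26 = 800959 + 447590 = 1248549
Total generation = annual * lifetime = 1025262 * 26 = 26656812 kWh
LCOE = 1248549 / 26656812
LCOE = 0.0468 $/kWh

0.0468


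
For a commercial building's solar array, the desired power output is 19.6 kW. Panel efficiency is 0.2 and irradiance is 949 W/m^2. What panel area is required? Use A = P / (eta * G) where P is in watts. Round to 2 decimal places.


Convert target power to watts: P = 19.6 * 1000 = 19600.0 W
Compute denominator: eta * G = 0.2 * 949 = 189.8
Required area A = P / (eta * G) = 19600.0 / 189.8
A = 103.27 m^2

103.27


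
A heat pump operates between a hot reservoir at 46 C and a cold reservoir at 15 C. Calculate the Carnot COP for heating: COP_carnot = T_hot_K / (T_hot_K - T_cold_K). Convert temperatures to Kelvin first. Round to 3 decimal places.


Convert to Kelvin:
  T_hot = 46 + 273.15 = 319.15 K
  T_cold = 15 + 273.15 = 288.15 K
Apply Carnot COP formula:
  COP = T_hot_K / (T_hot_K - T_cold_K) = 319.15 / 31.0
  COP = 10.295

10.295


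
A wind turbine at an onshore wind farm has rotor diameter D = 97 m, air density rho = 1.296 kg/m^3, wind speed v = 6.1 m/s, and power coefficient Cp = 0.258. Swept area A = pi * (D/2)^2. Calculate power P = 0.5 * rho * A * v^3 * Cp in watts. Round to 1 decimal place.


Step 1 -- Compute swept area:
  A = pi * (D/2)^2 = pi * (97/2)^2 = 7389.81 m^2
Step 2 -- Apply wind power equation:
  P = 0.5 * rho * A * v^3 * Cp
  v^3 = 6.1^3 = 226.981
  P = 0.5 * 1.296 * 7389.81 * 226.981 * 0.258
  P = 280425.5 W

280425.5


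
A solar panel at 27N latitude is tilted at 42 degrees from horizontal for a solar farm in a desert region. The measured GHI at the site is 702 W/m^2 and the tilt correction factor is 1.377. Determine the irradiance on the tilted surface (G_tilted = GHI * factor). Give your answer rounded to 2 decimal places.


Identify the given values:
  GHI = 702 W/m^2, tilt correction factor = 1.377
Apply the formula G_tilted = GHI * factor:
  G_tilted = 702 * 1.377
  G_tilted = 966.65 W/m^2

966.65


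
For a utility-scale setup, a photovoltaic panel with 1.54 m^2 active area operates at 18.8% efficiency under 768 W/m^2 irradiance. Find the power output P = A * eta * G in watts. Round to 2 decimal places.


Use the solar power formula P = A * eta * G.
Given: A = 1.54 m^2, eta = 0.188, G = 768 W/m^2
P = 1.54 * 0.188 * 768
P = 222.35 W

222.35


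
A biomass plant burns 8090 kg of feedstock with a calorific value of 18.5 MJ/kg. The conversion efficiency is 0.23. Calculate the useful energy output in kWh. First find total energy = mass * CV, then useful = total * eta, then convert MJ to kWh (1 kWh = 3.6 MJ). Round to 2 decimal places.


Total energy = mass * CV = 8090 * 18.5 = 149665.0 MJ
Useful energy = total * eta = 149665.0 * 0.23 = 34422.95 MJ
Convert to kWh: 34422.95 / 3.6
Useful energy = 9561.93 kWh

9561.93


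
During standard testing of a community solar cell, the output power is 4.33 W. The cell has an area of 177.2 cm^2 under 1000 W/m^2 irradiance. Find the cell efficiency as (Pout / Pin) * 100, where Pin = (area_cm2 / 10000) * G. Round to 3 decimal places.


First compute the input power:
  Pin = area_cm2 / 10000 * G = 177.2 / 10000 * 1000 = 17.72 W
Then compute efficiency:
  Efficiency = (Pout / Pin) * 100 = (4.33 / 17.72) * 100
  Efficiency = 24.436%

24.436


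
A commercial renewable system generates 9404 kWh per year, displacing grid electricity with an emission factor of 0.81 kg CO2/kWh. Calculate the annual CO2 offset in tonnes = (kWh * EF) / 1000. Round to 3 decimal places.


CO2 offset in kg = generation * emission_factor
CO2 offset = 9404 * 0.81 = 7617.24 kg
Convert to tonnes:
  CO2 offset = 7617.24 / 1000 = 7.617 tonnes

7.617


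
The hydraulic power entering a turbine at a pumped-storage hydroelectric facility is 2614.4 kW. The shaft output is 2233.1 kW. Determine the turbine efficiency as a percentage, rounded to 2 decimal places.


Turbine efficiency = (output power / input power) * 100
eta = (2233.1 / 2614.4) * 100
eta = 85.42%

85.42


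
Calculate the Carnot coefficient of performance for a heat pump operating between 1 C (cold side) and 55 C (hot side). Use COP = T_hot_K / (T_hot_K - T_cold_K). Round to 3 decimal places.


Convert to Kelvin:
  T_hot = 55 + 273.15 = 328.15 K
  T_cold = 1 + 273.15 = 274.15 K
Apply Carnot COP formula:
  COP = T_hot_K / (T_hot_K - T_cold_K) = 328.15 / 54.0
  COP = 6.077

6.077


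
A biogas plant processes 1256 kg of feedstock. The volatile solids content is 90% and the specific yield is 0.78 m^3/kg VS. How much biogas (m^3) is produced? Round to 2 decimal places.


Compute volatile solids:
  VS = mass * VS_fraction = 1256 * 0.9 = 1130.4 kg
Calculate biogas volume:
  Biogas = VS * specific_yield = 1130.4 * 0.78
  Biogas = 881.71 m^3

881.71


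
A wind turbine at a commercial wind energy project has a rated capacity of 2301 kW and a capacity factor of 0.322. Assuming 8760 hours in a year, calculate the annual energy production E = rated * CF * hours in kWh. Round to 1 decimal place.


Annual energy = rated_kW * capacity_factor * hours_per_year
Given: P_rated = 2301 kW, CF = 0.322, hours = 8760
E = 2301 * 0.322 * 8760
E = 6490476.7 kWh

6490476.7


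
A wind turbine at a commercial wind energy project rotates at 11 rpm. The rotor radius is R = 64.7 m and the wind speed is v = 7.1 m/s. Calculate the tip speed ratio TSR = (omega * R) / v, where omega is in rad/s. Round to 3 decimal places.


Convert rotational speed to rad/s:
  omega = 11 * 2 * pi / 60 = 1.1519 rad/s
Compute tip speed:
  v_tip = omega * R = 1.1519 * 64.7 = 74.529 m/s
Tip speed ratio:
  TSR = v_tip / v_wind = 74.529 / 7.1 = 10.497

10.497


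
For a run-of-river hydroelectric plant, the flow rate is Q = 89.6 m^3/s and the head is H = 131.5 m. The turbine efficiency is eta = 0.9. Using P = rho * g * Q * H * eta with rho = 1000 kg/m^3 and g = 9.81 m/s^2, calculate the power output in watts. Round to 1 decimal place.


Apply the hydropower formula P = rho * g * Q * H * eta
rho * g = 1000 * 9.81 = 9810.0
P = 9810.0 * 89.6 * 131.5 * 0.9
P = 104026809.6 W

104026809.6


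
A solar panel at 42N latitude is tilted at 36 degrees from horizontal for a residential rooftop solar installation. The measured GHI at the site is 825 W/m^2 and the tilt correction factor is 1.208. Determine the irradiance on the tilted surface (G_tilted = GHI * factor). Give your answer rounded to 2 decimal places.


Identify the given values:
  GHI = 825 W/m^2, tilt correction factor = 1.208
Apply the formula G_tilted = GHI * factor:
  G_tilted = 825 * 1.208
  G_tilted = 996.60 W/m^2

996.60


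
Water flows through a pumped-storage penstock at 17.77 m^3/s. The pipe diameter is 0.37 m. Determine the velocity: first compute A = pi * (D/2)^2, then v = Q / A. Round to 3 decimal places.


Compute pipe cross-sectional area:
  A = pi * (D/2)^2 = pi * (0.37/2)^2 = 0.1075 m^2
Calculate velocity:
  v = Q / A = 17.77 / 0.1075
  v = 165.270 m/s

165.270


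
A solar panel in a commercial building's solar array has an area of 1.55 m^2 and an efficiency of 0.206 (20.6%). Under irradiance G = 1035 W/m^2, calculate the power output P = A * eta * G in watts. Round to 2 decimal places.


Use the solar power formula P = A * eta * G.
Given: A = 1.55 m^2, eta = 0.206, G = 1035 W/m^2
P = 1.55 * 0.206 * 1035
P = 330.48 W

330.48


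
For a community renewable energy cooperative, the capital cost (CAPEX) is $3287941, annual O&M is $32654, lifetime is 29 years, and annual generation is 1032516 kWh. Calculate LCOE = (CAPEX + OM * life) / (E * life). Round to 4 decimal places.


Total cost = CAPEX + OM * lifetime = 3287941 + 32654 * 29 = 3287941 + 946966 = 4234907
Total generation = annual * lifetime = 1032516 * 29 = 29942964 kWh
LCOE = 4234907 / 29942964
LCOE = 0.1414 $/kWh

0.1414


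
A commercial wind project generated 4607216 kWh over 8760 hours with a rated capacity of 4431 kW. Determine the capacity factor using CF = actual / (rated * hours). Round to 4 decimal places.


Capacity factor = actual output / maximum possible output
Maximum possible = rated * hours = 4431 * 8760 = 38815560 kWh
CF = 4607216 / 38815560
CF = 0.1187

0.1187


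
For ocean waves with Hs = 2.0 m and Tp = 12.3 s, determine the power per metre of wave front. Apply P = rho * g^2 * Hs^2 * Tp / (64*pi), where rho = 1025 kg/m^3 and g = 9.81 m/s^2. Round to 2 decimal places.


Apply wave power formula:
  g^2 = 9.81^2 = 96.2361
  Hs^2 = 2.0^2 = 4.0
  Numerator = rho * g^2 * Hs^2 * Tp = 1025 * 96.2361 * 4.0 * 12.3 = 4853186.52
  Denominator = 64 * pi = 201.0619
  P = 4853186.52 / 201.0619 = 24137.77 W/m

24137.77


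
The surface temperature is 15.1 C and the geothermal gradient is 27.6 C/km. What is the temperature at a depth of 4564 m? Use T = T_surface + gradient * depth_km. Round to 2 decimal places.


Convert depth to km: 4564 / 1000 = 4.564 km
Temperature increase = gradient * depth_km = 27.6 * 4.564 = 125.97 C
Temperature at depth = T_surface + delta_T = 15.1 + 125.97
T = 141.07 C

141.07


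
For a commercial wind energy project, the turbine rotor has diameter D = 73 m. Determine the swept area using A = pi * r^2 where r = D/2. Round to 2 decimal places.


Compute the rotor radius:
  r = D / 2 = 73 / 2 = 36.5 m
Calculate swept area:
  A = pi * r^2 = pi * 36.5^2
  A = 4185.39 m^2

4185.39


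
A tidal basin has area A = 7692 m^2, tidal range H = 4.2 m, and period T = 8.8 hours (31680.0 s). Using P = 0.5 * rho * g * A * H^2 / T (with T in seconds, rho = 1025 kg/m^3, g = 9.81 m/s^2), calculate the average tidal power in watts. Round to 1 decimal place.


Convert period to seconds: T = 8.8 * 3600 = 31680.0 s
H^2 = 4.2^2 = 17.64
P = 0.5 * rho * g * A * H^2 / T
P = 0.5 * 1025 * 9.81 * 7692 * 17.64 / 31680.0
P = 21533.5 W

21533.5


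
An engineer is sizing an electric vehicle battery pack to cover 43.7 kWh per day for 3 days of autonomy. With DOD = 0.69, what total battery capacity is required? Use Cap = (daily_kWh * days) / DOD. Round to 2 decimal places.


Total energy needed = daily * days = 43.7 * 3 = 131.1 kWh
Account for depth of discharge:
  Cap = total_energy / DOD = 131.1 / 0.69
  Cap = 190.00 kWh

190.00


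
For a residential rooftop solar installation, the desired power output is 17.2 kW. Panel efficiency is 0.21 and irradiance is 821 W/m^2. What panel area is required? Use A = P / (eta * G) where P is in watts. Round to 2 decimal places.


Convert target power to watts: P = 17.2 * 1000 = 17200.0 W
Compute denominator: eta * G = 0.21 * 821 = 172.41
Required area A = P / (eta * G) = 17200.0 / 172.41
A = 99.76 m^2

99.76


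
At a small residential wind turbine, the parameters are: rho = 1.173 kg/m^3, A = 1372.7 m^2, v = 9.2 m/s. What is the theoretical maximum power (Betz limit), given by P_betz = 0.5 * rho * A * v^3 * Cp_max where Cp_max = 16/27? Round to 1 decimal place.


The Betz coefficient Cp_max = 16/27 = 0.5926
v^3 = 9.2^3 = 778.688
P_betz = 0.5 * rho * A * v^3 * Cp_max
P_betz = 0.5 * 1.173 * 1372.7 * 778.688 * 0.5926
P_betz = 371503.9 W

371503.9


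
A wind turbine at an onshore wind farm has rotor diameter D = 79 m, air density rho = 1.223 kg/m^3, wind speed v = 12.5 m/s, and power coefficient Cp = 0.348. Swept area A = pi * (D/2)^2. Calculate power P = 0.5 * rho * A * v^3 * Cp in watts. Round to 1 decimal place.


Step 1 -- Compute swept area:
  A = pi * (D/2)^2 = pi * (79/2)^2 = 4901.67 m^2
Step 2 -- Apply wind power equation:
  P = 0.5 * rho * A * v^3 * Cp
  v^3 = 12.5^3 = 1953.125
  P = 0.5 * 1.223 * 4901.67 * 1953.125 * 0.348
  P = 2037275.7 W

2037275.7


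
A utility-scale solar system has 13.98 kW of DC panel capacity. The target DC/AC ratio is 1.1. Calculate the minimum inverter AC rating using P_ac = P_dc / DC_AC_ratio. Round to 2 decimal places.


The inverter AC capacity is determined by the DC/AC ratio.
Given: P_dc = 13.98 kW, DC/AC ratio = 1.1
P_ac = P_dc / ratio = 13.98 / 1.1
P_ac = 12.71 kW

12.71


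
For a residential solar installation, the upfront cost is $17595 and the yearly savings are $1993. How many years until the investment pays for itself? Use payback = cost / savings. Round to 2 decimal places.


Simple payback period = initial cost / annual savings
Payback = 17595 / 1993
Payback = 8.83 years

8.83


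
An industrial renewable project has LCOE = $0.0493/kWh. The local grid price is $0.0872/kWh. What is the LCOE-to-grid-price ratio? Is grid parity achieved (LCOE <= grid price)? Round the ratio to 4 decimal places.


Compare LCOE to grid price:
  LCOE = $0.0493/kWh, Grid price = $0.0872/kWh
  Ratio = LCOE / grid_price = 0.0493 / 0.0872 = 0.5654
  Grid parity achieved (ratio <= 1)? yes

0.5654


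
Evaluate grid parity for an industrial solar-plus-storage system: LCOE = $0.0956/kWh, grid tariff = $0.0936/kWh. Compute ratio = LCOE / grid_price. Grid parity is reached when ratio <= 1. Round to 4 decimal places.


Compare LCOE to grid price:
  LCOE = $0.0956/kWh, Grid price = $0.0936/kWh
  Ratio = LCOE / grid_price = 0.0956 / 0.0936 = 1.0214
  Grid parity achieved (ratio <= 1)? no

1.0214


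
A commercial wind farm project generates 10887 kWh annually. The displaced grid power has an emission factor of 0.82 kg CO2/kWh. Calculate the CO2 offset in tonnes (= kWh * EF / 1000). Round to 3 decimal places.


CO2 offset in kg = generation * emission_factor
CO2 offset = 10887 * 0.82 = 8927.34 kg
Convert to tonnes:
  CO2 offset = 8927.34 / 1000 = 8.927 tonnes

8.927


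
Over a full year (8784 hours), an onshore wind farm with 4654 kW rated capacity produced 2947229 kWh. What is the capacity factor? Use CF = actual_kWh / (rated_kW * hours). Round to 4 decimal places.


Capacity factor = actual output / maximum possible output
Maximum possible = rated * hours = 4654 * 8784 = 40880736 kWh
CF = 2947229 / 40880736
CF = 0.0721

0.0721


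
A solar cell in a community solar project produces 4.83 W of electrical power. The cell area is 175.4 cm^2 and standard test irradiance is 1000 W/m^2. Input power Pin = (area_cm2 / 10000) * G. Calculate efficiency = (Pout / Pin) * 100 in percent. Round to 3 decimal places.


First compute the input power:
  Pin = area_cm2 / 10000 * G = 175.4 / 10000 * 1000 = 17.54 W
Then compute efficiency:
  Efficiency = (Pout / Pin) * 100 = (4.83 / 17.54) * 100
  Efficiency = 27.537%

27.537


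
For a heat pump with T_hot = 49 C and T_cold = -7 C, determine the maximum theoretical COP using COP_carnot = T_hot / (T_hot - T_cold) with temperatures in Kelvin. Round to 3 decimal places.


Convert to Kelvin:
  T_hot = 49 + 273.15 = 322.15 K
  T_cold = -7 + 273.15 = 266.15 K
Apply Carnot COP formula:
  COP = T_hot_K / (T_hot_K - T_cold_K) = 322.15 / 56.0
  COP = 5.753

5.753


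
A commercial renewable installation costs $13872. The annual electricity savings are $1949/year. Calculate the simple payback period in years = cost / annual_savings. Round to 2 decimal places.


Simple payback period = initial cost / annual savings
Payback = 13872 / 1949
Payback = 7.12 years

7.12


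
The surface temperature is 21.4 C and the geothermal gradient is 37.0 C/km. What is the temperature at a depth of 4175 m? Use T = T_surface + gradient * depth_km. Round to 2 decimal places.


Convert depth to km: 4175 / 1000 = 4.175 km
Temperature increase = gradient * depth_km = 37.0 * 4.175 = 154.48 C
Temperature at depth = T_surface + delta_T = 21.4 + 154.48
T = 175.88 C

175.88


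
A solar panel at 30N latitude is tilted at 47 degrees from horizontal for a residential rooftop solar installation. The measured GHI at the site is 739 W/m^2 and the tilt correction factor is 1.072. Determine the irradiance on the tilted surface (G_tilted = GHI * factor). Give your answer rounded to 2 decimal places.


Identify the given values:
  GHI = 739 W/m^2, tilt correction factor = 1.072
Apply the formula G_tilted = GHI * factor:
  G_tilted = 739 * 1.072
  G_tilted = 792.21 W/m^2

792.21


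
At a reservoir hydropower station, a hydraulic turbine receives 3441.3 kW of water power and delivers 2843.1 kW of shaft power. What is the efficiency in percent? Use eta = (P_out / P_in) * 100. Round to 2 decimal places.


Turbine efficiency = (output power / input power) * 100
eta = (2843.1 / 3441.3) * 100
eta = 82.62%

82.62


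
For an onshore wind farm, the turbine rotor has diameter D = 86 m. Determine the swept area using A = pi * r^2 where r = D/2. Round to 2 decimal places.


Compute the rotor radius:
  r = D / 2 = 86 / 2 = 43.0 m
Calculate swept area:
  A = pi * r^2 = pi * 43.0^2
  A = 5808.80 m^2

5808.80


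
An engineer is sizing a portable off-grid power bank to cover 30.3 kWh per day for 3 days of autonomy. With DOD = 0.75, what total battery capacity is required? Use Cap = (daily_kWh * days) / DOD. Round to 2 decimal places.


Total energy needed = daily * days = 30.3 * 3 = 90.9 kWh
Account for depth of discharge:
  Cap = total_energy / DOD = 90.9 / 0.75
  Cap = 121.20 kWh

121.20


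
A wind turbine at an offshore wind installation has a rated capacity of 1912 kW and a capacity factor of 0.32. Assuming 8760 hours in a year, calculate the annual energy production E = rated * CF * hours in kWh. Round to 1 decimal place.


Annual energy = rated_kW * capacity_factor * hours_per_year
Given: P_rated = 1912 kW, CF = 0.32, hours = 8760
E = 1912 * 0.32 * 8760
E = 5359718.4 kWh

5359718.4


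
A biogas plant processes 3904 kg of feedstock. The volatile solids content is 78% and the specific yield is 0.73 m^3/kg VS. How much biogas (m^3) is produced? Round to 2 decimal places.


Compute volatile solids:
  VS = mass * VS_fraction = 3904 * 0.78 = 3045.12 kg
Calculate biogas volume:
  Biogas = VS * specific_yield = 3045.12 * 0.73
  Biogas = 2222.94 m^3

2222.94


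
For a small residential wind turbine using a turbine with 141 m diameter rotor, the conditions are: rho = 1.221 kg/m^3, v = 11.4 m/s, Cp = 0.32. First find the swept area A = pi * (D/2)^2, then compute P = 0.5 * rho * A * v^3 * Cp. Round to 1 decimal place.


Step 1 -- Compute swept area:
  A = pi * (D/2)^2 = pi * (141/2)^2 = 15614.5 m^2
Step 2 -- Apply wind power equation:
  P = 0.5 * rho * A * v^3 * Cp
  v^3 = 11.4^3 = 1481.544
  P = 0.5 * 1.221 * 15614.5 * 1481.544 * 0.32
  P = 4519374.3 W

4519374.3


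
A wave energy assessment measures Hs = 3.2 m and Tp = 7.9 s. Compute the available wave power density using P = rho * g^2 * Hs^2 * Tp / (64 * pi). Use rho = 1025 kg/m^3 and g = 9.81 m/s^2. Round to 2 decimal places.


Apply wave power formula:
  g^2 = 9.81^2 = 96.2361
  Hs^2 = 3.2^2 = 10.24
  Numerator = rho * g^2 * Hs^2 * Tp = 1025 * 96.2361 * 10.24 * 7.9 = 7979743.43
  Denominator = 64 * pi = 201.0619
  P = 7979743.43 / 201.0619 = 39687.99 W/m

39687.99


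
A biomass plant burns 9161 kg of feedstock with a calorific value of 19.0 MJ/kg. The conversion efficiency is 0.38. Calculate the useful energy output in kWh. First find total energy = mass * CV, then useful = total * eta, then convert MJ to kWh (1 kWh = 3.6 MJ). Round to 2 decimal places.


Total energy = mass * CV = 9161 * 19.0 = 174059.0 MJ
Useful energy = total * eta = 174059.0 * 0.38 = 66142.42 MJ
Convert to kWh: 66142.42 / 3.6
Useful energy = 18372.89 kWh

18372.89


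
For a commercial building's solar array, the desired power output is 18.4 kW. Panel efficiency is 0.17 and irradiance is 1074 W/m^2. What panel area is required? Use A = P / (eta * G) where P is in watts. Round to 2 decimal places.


Convert target power to watts: P = 18.4 * 1000 = 18400.0 W
Compute denominator: eta * G = 0.17 * 1074 = 182.58
Required area A = P / (eta * G) = 18400.0 / 182.58
A = 100.78 m^2

100.78


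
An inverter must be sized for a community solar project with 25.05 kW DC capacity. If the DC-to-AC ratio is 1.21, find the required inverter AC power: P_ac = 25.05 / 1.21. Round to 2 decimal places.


The inverter AC capacity is determined by the DC/AC ratio.
Given: P_dc = 25.05 kW, DC/AC ratio = 1.21
P_ac = P_dc / ratio = 25.05 / 1.21
P_ac = 20.70 kW

20.70


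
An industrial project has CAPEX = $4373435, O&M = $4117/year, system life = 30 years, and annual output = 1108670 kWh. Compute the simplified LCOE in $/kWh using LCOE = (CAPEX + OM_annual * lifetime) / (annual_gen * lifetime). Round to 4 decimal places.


Total cost = CAPEX + OM * lifetime = 4373435 + 4117 * 30 = 4373435 + 123510 = 4496945
Total generation = annual * lifetime = 1108670 * 30 = 33260100 kWh
LCOE = 4496945 / 33260100
LCOE = 0.1352 $/kWh

0.1352


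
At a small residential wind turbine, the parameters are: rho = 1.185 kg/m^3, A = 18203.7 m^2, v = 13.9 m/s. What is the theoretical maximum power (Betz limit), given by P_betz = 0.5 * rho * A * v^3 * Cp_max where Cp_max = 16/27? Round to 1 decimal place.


The Betz coefficient Cp_max = 16/27 = 0.5926
v^3 = 13.9^3 = 2685.619
P_betz = 0.5 * rho * A * v^3 * Cp_max
P_betz = 0.5 * 1.185 * 18203.7 * 2685.619 * 0.5926
P_betz = 17165191.1 W

17165191.1


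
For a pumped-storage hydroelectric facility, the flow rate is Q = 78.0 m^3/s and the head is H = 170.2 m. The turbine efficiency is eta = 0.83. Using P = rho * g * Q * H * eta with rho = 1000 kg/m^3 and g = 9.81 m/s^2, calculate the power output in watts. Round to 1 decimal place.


Apply the hydropower formula P = rho * g * Q * H * eta
rho * g = 1000 * 9.81 = 9810.0
P = 9810.0 * 78.0 * 170.2 * 0.83
P = 108093917.9 W

108093917.9


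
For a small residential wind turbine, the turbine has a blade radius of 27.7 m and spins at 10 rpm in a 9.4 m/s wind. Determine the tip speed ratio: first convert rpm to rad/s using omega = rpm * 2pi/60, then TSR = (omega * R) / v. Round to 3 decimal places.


Convert rotational speed to rad/s:
  omega = 10 * 2 * pi / 60 = 1.0472 rad/s
Compute tip speed:
  v_tip = omega * R = 1.0472 * 27.7 = 29.007 m/s
Tip speed ratio:
  TSR = v_tip / v_wind = 29.007 / 9.4 = 3.086

3.086


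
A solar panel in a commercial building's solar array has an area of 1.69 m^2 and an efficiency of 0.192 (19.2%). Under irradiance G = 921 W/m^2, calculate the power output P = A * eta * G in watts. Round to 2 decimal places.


Use the solar power formula P = A * eta * G.
Given: A = 1.69 m^2, eta = 0.192, G = 921 W/m^2
P = 1.69 * 0.192 * 921
P = 298.85 W

298.85


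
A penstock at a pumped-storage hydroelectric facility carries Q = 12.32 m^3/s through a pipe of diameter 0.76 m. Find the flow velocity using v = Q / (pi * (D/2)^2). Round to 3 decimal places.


Compute pipe cross-sectional area:
  A = pi * (D/2)^2 = pi * (0.76/2)^2 = 0.4536 m^2
Calculate velocity:
  v = Q / A = 12.32 / 0.4536
  v = 27.158 m/s

27.158


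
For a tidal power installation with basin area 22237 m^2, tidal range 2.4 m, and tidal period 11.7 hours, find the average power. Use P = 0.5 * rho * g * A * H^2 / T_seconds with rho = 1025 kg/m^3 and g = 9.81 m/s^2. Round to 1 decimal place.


Convert period to seconds: T = 11.7 * 3600 = 42120.0 s
H^2 = 2.4^2 = 5.76
P = 0.5 * rho * g * A * H^2 / T
P = 0.5 * 1025 * 9.81 * 22237 * 5.76 / 42120.0
P = 15288.8 W

15288.8


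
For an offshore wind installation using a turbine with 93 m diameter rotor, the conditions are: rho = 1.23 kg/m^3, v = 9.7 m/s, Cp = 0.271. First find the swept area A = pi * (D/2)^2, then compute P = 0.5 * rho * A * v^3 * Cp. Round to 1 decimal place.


Step 1 -- Compute swept area:
  A = pi * (D/2)^2 = pi * (93/2)^2 = 6792.91 m^2
Step 2 -- Apply wind power equation:
  P = 0.5 * rho * A * v^3 * Cp
  v^3 = 9.7^3 = 912.673
  P = 0.5 * 1.23 * 6792.91 * 912.673 * 0.271
  P = 1033273.7 W

1033273.7


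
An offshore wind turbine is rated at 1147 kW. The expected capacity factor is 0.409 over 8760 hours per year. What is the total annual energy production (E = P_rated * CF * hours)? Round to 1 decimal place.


Annual energy = rated_kW * capacity_factor * hours_per_year
Given: P_rated = 1147 kW, CF = 0.409, hours = 8760
E = 1147 * 0.409 * 8760
E = 4109517.5 kWh

4109517.5


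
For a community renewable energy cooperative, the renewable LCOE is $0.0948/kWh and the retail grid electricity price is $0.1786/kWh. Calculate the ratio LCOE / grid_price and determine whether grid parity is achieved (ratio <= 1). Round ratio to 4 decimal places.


Compare LCOE to grid price:
  LCOE = $0.0948/kWh, Grid price = $0.1786/kWh
  Ratio = LCOE / grid_price = 0.0948 / 0.1786 = 0.5308
  Grid parity achieved (ratio <= 1)? yes

0.5308


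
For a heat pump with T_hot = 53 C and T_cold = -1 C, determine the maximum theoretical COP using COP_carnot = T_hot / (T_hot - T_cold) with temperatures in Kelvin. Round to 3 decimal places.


Convert to Kelvin:
  T_hot = 53 + 273.15 = 326.15 K
  T_cold = -1 + 273.15 = 272.15 K
Apply Carnot COP formula:
  COP = T_hot_K / (T_hot_K - T_cold_K) = 326.15 / 54.0
  COP = 6.040

6.040


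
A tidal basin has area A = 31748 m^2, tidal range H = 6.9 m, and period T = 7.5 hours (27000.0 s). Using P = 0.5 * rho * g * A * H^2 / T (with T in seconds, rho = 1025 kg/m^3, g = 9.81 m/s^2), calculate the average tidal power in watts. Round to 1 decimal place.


Convert period to seconds: T = 7.5 * 3600 = 27000.0 s
H^2 = 6.9^2 = 47.61
P = 0.5 * rho * g * A * H^2 / T
P = 0.5 * 1025 * 9.81 * 31748 * 47.61 / 27000.0
P = 281458.0 W

281458.0


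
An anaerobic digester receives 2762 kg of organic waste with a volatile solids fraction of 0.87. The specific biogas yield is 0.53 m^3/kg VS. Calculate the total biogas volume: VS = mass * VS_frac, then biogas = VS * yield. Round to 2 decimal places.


Compute volatile solids:
  VS = mass * VS_fraction = 2762 * 0.87 = 2402.94 kg
Calculate biogas volume:
  Biogas = VS * specific_yield = 2402.94 * 0.53
  Biogas = 1273.56 m^3

1273.56


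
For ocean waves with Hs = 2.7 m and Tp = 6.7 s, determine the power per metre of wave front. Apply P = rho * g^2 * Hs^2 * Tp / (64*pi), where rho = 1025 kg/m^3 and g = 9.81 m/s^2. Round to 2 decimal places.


Apply wave power formula:
  g^2 = 9.81^2 = 96.2361
  Hs^2 = 2.7^2 = 7.29
  Numerator = rho * g^2 * Hs^2 * Tp = 1025 * 96.2361 * 7.29 * 6.7 = 4817971.33
  Denominator = 64 * pi = 201.0619
  P = 4817971.33 / 201.0619 = 23962.62 W/m

23962.62


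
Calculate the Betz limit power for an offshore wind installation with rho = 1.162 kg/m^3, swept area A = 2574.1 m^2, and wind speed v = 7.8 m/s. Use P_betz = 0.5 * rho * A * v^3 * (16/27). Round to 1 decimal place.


The Betz coefficient Cp_max = 16/27 = 0.5926
v^3 = 7.8^3 = 474.552
P_betz = 0.5 * rho * A * v^3 * Cp_max
P_betz = 0.5 * 1.162 * 2574.1 * 474.552 * 0.5926
P_betz = 420573.2 W

420573.2


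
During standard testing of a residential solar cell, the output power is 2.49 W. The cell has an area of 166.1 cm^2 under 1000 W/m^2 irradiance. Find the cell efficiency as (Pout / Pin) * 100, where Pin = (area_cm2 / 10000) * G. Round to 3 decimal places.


First compute the input power:
  Pin = area_cm2 / 10000 * G = 166.1 / 10000 * 1000 = 16.61 W
Then compute efficiency:
  Efficiency = (Pout / Pin) * 100 = (2.49 / 16.61) * 100
  Efficiency = 14.991%

14.991


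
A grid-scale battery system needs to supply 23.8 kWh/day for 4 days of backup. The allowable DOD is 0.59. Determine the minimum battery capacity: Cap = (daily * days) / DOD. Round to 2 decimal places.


Total energy needed = daily * days = 23.8 * 4 = 95.2 kWh
Account for depth of discharge:
  Cap = total_energy / DOD = 95.2 / 0.59
  Cap = 161.36 kWh

161.36


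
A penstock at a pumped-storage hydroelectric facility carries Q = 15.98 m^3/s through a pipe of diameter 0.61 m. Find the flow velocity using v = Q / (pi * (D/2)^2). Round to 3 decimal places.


Compute pipe cross-sectional area:
  A = pi * (D/2)^2 = pi * (0.61/2)^2 = 0.2922 m^2
Calculate velocity:
  v = Q / A = 15.98 / 0.2922
  v = 54.680 m/s

54.680


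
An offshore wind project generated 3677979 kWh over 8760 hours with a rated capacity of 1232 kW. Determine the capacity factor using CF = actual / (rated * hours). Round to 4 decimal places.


Capacity factor = actual output / maximum possible output
Maximum possible = rated * hours = 1232 * 8760 = 10792320 kWh
CF = 3677979 / 10792320
CF = 0.3408

0.3408


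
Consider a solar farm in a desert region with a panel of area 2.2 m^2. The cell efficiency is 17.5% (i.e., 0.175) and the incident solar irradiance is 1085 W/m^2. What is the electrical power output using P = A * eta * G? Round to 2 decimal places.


Use the solar power formula P = A * eta * G.
Given: A = 2.2 m^2, eta = 0.175, G = 1085 W/m^2
P = 2.2 * 0.175 * 1085
P = 417.73 W

417.73


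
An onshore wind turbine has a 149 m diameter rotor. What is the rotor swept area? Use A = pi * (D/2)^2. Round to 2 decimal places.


Compute the rotor radius:
  r = D / 2 = 149 / 2 = 74.5 m
Calculate swept area:
  A = pi * r^2 = pi * 74.5^2
  A = 17436.62 m^2

17436.62


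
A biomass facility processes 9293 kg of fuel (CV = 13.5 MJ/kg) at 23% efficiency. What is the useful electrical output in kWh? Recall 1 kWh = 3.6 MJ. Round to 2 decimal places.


Total energy = mass * CV = 9293 * 13.5 = 125455.5 MJ
Useful energy = total * eta = 125455.5 * 0.23 = 28854.77 MJ
Convert to kWh: 28854.77 / 3.6
Useful energy = 8015.21 kWh

8015.21


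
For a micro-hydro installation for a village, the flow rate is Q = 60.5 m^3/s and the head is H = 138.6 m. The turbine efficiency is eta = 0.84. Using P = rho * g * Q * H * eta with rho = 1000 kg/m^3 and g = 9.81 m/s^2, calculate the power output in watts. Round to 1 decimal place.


Apply the hydropower formula P = rho * g * Q * H * eta
rho * g = 1000 * 9.81 = 9810.0
P = 9810.0 * 60.5 * 138.6 * 0.84
P = 69098226.1 W

69098226.1


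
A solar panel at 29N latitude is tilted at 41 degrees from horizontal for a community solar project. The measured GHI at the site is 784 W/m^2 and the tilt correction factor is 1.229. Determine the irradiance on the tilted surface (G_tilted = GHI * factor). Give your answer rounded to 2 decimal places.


Identify the given values:
  GHI = 784 W/m^2, tilt correction factor = 1.229
Apply the formula G_tilted = GHI * factor:
  G_tilted = 784 * 1.229
  G_tilted = 963.54 W/m^2

963.54


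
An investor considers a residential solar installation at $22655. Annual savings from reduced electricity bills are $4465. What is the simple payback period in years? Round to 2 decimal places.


Simple payback period = initial cost / annual savings
Payback = 22655 / 4465
Payback = 5.07 years

5.07


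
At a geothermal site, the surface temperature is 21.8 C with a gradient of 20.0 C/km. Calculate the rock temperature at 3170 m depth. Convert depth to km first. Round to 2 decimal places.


Convert depth to km: 3170 / 1000 = 3.17 km
Temperature increase = gradient * depth_km = 20.0 * 3.17 = 63.4 C
Temperature at depth = T_surface + delta_T = 21.8 + 63.4
T = 85.20 C

85.20


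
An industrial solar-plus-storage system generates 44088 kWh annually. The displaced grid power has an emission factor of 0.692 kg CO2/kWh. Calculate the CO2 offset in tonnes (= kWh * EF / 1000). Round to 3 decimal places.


CO2 offset in kg = generation * emission_factor
CO2 offset = 44088 * 0.692 = 30508.9 kg
Convert to tonnes:
  CO2 offset = 30508.9 / 1000 = 30.509 tonnes

30.509


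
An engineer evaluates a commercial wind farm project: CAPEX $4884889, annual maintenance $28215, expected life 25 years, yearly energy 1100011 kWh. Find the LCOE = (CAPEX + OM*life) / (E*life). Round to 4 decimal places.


Total cost = CAPEX + OM * lifetime = 4884889 + 28215 * 25 = 4884889 + 705375 = 5590264
Total generation = annual * lifetime = 1100011 * 25 = 27500275 kWh
LCOE = 5590264 / 27500275
LCOE = 0.2033 $/kWh

0.2033


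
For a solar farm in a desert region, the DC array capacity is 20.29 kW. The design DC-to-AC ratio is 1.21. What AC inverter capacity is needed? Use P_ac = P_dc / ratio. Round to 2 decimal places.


The inverter AC capacity is determined by the DC/AC ratio.
Given: P_dc = 20.29 kW, DC/AC ratio = 1.21
P_ac = P_dc / ratio = 20.29 / 1.21
P_ac = 16.77 kW

16.77


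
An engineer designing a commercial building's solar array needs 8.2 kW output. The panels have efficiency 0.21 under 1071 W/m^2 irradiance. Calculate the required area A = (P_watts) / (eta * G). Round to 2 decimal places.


Convert target power to watts: P = 8.2 * 1000 = 8200.0 W
Compute denominator: eta * G = 0.21 * 1071 = 224.91
Required area A = P / (eta * G) = 8200.0 / 224.91
A = 36.46 m^2

36.46
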